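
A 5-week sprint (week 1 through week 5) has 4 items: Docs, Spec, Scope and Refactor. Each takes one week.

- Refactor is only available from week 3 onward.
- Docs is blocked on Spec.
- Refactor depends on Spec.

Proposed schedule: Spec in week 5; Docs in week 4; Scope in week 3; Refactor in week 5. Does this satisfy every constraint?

Invalid. Docs is blocked on Spec.

Docs is blocked on Spec — violated.
Refactor depends on Spec — violated.
Refactor is only available from week 3 onward — holds.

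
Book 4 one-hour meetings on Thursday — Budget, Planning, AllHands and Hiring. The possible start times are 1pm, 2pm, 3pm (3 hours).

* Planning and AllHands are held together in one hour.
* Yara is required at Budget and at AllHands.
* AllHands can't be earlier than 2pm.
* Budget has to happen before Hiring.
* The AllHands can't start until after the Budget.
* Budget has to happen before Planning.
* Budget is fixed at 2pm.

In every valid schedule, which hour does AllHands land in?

3pm

AllHands's window is 2pm–3pm.
Budget is fixed at 2pm, and AllHands can't share a hour with Budget.
So AllHands must be 3pm.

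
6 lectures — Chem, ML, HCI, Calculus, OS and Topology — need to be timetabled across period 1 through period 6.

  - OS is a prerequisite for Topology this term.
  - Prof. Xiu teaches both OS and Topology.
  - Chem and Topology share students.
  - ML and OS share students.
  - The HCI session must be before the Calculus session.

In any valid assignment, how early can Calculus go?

period 2

Precedence pushes Calculus to at least period 2.
Calculus at period 2 is achievable: ML -> period 2, Chem -> period 1, HCI -> period 1, OS -> period 1, Topology -> period 2, Calculus -> period 2.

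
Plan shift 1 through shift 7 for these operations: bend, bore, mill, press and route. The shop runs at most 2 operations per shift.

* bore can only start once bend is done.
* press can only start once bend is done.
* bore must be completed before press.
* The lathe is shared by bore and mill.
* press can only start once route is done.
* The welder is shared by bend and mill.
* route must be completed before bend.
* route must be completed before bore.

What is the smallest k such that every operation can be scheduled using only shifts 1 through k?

The precedence chain requires at least 4 distinct shifts.
With at most 2 per shift and 5 operations, at least 3 shifts are needed.
4 works (last occupied shift: shift 4): for example bend -> shift 2; route -> shift 1; bore -> shift 3; mill -> shift 1; press -> shift 4.

4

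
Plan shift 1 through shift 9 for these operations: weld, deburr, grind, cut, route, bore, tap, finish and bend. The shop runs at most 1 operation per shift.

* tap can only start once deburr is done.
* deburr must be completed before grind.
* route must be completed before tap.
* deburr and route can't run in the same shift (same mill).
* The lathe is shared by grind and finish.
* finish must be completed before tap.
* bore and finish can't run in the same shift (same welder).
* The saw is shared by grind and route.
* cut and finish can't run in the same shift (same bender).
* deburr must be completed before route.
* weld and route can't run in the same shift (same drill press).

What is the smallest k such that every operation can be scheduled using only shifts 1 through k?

9 shifts

The precedence chain requires at least 3 distinct shifts.
With at most 1 per shift and 9 operations, at least 9 shifts are needed.
9 works (last occupied shift: shift 9): for example cut -> shift 7; finish -> shift 3; deburr -> shift 1; bend -> shift 9; bore -> shift 8; weld -> shift 6; tap -> shift 4; grind -> shift 5; route -> shift 2.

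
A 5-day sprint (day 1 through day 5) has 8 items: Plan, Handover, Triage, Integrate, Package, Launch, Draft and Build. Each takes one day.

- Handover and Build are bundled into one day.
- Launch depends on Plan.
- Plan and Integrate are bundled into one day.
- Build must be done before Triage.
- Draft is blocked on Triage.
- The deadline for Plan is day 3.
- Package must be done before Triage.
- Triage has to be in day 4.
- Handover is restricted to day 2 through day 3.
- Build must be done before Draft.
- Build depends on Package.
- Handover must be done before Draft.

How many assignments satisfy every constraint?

27

Splitting on Plan: it can be day 1 (12), day 2 (9), day 3 (6). Listing each branch's schedules as (Handover, Triage, Integrate, Package, Launch, Draft, Build) by day number:
Plan=day 1: (2,4,1,1,2,5,2) (2,4,1,1,3,5,2) (2,4,1,1,4,5,2) (2,4,1,1,5,5,2) (3,4,1,1,2,5,3) (3,4,1,1,3,5,3) (3,4,1,1,4,5,3) (3,4,1,1,5,5,3) (3,4,1,2,2,5,3) (3,4,1,2,3,5,3) (3,4,1,2,4,5,3) (3,4,1,2,5,5,3) — 12.
Plan=day 2: (2,4,2,1,3,5,2) (2,4,2,1,4,5,2) (2,4,2,1,5,5,2) (3,4,2,1,3,5,3) (3,4,2,1,4,5,3) (3,4,2,1,5,5,3) (3,4,2,2,3,5,3) (3,4,2,2,4,5,3) (3,4,2,2,5,5,3) — 9.
Plan=day 3: (2,4,3,1,4,5,2) (2,4,3,1,5,5,2) (3,4,3,1,4,5,3) (3,4,3,1,5,5,3) (3,4,3,2,4,5,3) (3,4,3,2,5,5,3) — 6.
Summing: 12 + 9 + 6 = 27.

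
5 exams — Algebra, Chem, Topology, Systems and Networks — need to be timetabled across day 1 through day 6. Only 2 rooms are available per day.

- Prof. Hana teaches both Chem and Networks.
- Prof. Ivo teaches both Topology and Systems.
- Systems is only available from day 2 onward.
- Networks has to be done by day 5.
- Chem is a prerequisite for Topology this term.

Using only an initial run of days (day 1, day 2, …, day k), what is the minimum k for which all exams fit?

3 days

The precedence chain requires at least 2 distinct days.
With at most 2 per day and 5 exams, at least 3 days are needed.
3 works (last occupied day: day 3): for example Chem -> day 1; Systems -> day 2; Topology -> day 3; Algebra -> day 1; Networks -> day 2.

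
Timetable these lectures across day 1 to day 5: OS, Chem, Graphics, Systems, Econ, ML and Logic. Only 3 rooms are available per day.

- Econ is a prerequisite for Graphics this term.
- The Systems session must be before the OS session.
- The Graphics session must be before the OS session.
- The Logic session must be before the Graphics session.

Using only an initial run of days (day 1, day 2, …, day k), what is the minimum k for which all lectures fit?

The precedence chain requires at least 3 distinct days.
With at most 3 per day and 7 lectures, at least 3 days are needed.
3 works (last occupied day: day 3): for example Chem=day 2, ML=day 2, Graphics=day 2, OS=day 3, Logic=day 1, Systems=day 1, Econ=day 1.

3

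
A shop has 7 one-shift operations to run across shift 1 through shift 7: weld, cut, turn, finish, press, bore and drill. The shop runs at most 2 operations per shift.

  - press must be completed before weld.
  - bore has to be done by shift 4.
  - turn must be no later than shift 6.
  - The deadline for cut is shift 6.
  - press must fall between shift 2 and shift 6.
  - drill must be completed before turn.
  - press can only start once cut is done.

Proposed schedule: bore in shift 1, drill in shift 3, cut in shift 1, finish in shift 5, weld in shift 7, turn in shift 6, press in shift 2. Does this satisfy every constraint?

Yes, all constraints hold

bore has to be done by shift 4 — holds.
turn must be no later than shift 6 — holds.
The deadline for cut is shift 6 — holds.
press can only start once cut is done — holds.
drill must be completed before turn — holds.
press must be completed before weld — holds.
press must fall between shift 2 and shift 6 — holds.
The shop runs at most 2 operations per shift — holds.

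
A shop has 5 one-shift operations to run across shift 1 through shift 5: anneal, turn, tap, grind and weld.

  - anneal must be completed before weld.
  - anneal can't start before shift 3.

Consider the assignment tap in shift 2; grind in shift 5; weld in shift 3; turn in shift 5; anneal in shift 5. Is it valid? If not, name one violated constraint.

No. anneal must be completed before weld is not satisfied.

anneal must be completed before weld — violated.
anneal can't start before shift 3 — holds.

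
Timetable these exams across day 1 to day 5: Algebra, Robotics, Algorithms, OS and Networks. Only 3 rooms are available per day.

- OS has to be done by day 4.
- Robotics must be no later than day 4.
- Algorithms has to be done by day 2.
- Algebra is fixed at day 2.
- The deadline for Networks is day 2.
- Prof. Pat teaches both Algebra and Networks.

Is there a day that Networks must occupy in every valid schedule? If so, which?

Networks's window is day 1–day 2.
Algebra is fixed at day 2, and Networks can't share a day with Algebra.
So Networks must be day 1.

day 1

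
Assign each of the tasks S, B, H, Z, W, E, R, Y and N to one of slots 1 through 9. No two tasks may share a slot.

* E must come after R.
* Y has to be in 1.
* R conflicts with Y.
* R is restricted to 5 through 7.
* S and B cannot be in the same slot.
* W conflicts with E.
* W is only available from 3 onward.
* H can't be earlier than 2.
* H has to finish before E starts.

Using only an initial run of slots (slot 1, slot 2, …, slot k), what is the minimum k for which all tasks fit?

The precedence chain requires at least 2 distinct slots.
With at most 1 per slot and 9 tasks, at least 9 slots are needed.
Propagating the time windows through the other constraints, E can't land before 6, so the schedule must run through at least slot 6.
9 works (last occupied slot: 9): for example H in 2; N in 9; Y in 1; S in 4; W in 3; Z in 8; E in 6; B in 7; R in 5.

9 slots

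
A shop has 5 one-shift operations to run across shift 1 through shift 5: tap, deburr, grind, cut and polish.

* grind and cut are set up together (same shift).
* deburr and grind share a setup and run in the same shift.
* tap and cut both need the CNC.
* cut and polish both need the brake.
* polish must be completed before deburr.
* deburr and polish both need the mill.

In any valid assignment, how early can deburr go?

shift 2

Precedence pushes deburr to at least shift 2.
deburr at shift 2 is achievable: deburr=shift 2; tap=shift 1; grind=shift 2; polish=shift 1; cut=shift 2.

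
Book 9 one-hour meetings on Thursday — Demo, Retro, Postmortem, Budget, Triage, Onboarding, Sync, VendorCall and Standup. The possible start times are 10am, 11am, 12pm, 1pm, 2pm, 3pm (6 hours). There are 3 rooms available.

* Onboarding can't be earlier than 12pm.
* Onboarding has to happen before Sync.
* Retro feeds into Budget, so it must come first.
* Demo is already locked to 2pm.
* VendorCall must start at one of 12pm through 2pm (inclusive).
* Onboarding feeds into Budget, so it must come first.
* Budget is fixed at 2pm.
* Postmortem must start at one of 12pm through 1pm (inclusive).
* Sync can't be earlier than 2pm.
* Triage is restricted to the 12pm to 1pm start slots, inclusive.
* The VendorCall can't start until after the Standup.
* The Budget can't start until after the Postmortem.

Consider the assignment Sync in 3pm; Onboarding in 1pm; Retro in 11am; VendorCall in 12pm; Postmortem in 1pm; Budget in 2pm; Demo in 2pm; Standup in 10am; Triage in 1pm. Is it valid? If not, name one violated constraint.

Onboarding can't be earlier than 12pm — holds.
Budget is fixed at 2pm — holds.
Postmortem must start at one of 12pm through 1pm (inclusive) — holds.
Sync can't be earlier than 2pm — holds.
Triage is restricted to the 12pm to 1pm start slots, inclusive — holds.
The Budget can't start until after the Postmortem — holds.
Onboarding feeds into Budget, so it must come first — holds.
There are 3 rooms available — holds.
Onboarding has to happen before Sync — holds.
The VendorCall can't start until after the Standup — holds.
Demo is already locked to 2pm — holds.
VendorCall must start at one of 12pm through 2pm (inclusive) — holds.
Retro feeds into Budget, so it must come first — holds.

Valid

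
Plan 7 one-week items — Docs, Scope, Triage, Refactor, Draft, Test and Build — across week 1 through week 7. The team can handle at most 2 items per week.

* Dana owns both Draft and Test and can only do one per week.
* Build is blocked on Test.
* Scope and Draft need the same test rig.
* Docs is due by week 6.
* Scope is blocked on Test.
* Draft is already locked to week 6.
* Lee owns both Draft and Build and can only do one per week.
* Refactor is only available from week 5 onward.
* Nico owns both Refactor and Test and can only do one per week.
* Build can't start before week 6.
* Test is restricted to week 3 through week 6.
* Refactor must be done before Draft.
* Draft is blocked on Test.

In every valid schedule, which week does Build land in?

week 7

Build's window is week 6–week 7.
Draft is fixed at week 6, and Build can't share a week with Draft.
So Build must be week 7.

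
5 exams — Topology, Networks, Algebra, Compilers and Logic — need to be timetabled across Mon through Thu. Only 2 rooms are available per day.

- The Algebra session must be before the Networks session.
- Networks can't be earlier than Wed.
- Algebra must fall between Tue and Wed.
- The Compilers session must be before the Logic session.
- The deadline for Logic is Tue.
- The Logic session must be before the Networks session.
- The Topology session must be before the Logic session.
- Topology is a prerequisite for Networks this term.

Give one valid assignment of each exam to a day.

Algebra -> Tue, Topology -> Mon, Networks -> Wed, Logic -> Tue, Compilers -> Mon

Checking: Algebra(Tue) before Networks(Wed); Logic(Tue) before Networks(Wed); Compilers(Mon) before Logic(Tue); Topology(Mon) before Logic(Tue); Topology(Mon) before Networks(Wed); Algebra=Tue in [Tue,Wed]; Networks=Wed in [Wed,Thu]; Logic=Tue in [Mon,Tue]; max 2 per day (cap 2).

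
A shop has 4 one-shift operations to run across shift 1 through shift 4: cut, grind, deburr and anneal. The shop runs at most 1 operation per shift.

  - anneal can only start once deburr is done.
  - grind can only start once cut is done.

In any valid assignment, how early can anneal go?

shift 2

Precedence pushes anneal to at least shift 2.
anneal at shift 2 is achievable: deburr in shift 1; grind in shift 4; cut in shift 3; anneal in shift 2.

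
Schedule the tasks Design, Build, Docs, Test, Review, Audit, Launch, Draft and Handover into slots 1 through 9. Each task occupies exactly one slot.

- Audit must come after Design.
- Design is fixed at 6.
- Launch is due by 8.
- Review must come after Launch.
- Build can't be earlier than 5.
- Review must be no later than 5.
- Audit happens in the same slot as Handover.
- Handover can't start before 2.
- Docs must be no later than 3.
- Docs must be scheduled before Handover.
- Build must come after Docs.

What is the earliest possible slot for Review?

Precedence pushes Review to at least 2; Review's own window allows nothing later than 5.
Review at 2 is achievable: Build in 5; Docs in 1; Audit in 7; Draft in 1; Launch in 1; Test in 1; Design in 6; Handover in 7; Review in 2.

2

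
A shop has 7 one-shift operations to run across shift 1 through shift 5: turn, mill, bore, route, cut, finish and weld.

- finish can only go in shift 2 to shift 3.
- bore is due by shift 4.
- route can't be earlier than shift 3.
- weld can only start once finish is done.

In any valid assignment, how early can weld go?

shift 3

Precedence pushes weld to at least shift 3.
weld at shift 3 is achievable: bore in shift 1, turn in shift 1, mill in shift 1, cut in shift 1, weld in shift 3, route in shift 3, finish in shift 2.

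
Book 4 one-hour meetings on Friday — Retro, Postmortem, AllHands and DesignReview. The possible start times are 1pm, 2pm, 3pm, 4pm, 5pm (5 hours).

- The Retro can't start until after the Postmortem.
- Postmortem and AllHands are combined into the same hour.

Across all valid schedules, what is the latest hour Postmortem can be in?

4pm

Downstream work caps Postmortem at 4pm.
Postmortem at 4pm is achievable: DesignReview in 1pm, Retro in 5pm, Postmortem in 4pm, AllHands in 4pm.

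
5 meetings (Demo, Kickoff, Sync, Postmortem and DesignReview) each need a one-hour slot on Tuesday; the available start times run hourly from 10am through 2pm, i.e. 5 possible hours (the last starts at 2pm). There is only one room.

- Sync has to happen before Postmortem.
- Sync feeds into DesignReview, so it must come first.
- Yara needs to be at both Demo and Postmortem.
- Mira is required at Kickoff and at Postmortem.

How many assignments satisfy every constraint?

Splitting on Demo: it can be 10am (8), 11am (8), 12pm (8), 1pm (8), 2pm (8). Listing each branch's schedules as (Kickoff, Sync, Postmortem, DesignReview):
Demo=10am: (11am,12pm,1pm,2pm) (11am,12pm,2pm,1pm) (12pm,11am,1pm,2pm) (12pm,11am,2pm,1pm) (1pm,11am,12pm,2pm) (1pm,11am,2pm,12pm) (2pm,11am,12pm,1pm) (2pm,11am,1pm,12pm) — 8.
Demo=11am: (10am,12pm,1pm,2pm) (10am,12pm,2pm,1pm) (12pm,10am,1pm,2pm) (12pm,10am,2pm,1pm) (1pm,10am,12pm,2pm) (1pm,10am,2pm,12pm) (2pm,10am,12pm,1pm) (2pm,10am,1pm,12pm) — 8.
Demo=12pm: (10am,11am,1pm,2pm) (10am,11am,2pm,1pm) (11am,10am,1pm,2pm) (11am,10am,2pm,1pm) (1pm,10am,11am,2pm) (1pm,10am,2pm,11am) (2pm,10am,11am,1pm) (2pm,10am,1pm,11am) — 8.
Demo=1pm: (10am,11am,12pm,2pm) (10am,11am,2pm,12pm) (11am,10am,12pm,2pm) (11am,10am,2pm,12pm) (12pm,10am,11am,2pm) (12pm,10am,2pm,11am) (2pm,10am,11am,12pm) (2pm,10am,12pm,11am) — 8.
Demo=2pm: (10am,11am,12pm,1pm) (10am,11am,1pm,12pm) (11am,10am,12pm,1pm) (11am,10am,1pm,12pm) (12pm,10am,11am,1pm) (12pm,10am,1pm,11am) (1pm,10am,11am,12pm) (1pm,10am,12pm,11am) — 8.
Summing: 8 + 8 + 8 + 8 + 8 = 40.

40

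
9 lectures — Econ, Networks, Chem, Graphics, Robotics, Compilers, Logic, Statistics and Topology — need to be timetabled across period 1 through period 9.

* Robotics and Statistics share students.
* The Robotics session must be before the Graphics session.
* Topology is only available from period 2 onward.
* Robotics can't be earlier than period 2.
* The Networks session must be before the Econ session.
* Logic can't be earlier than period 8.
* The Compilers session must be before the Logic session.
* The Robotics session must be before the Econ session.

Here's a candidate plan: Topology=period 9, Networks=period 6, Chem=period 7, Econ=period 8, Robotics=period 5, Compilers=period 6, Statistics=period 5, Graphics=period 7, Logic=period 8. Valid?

The Robotics session must be before the Econ session — holds.
Robotics and Statistics share students — violated.
Topology is only available from period 2 onward — holds.
Robotics can't be earlier than period 2 — holds.
The Robotics session must be before the Graphics session — holds.
The Networks session must be before the Econ session — holds.
The Compilers session must be before the Logic session — holds.
Logic can't be earlier than period 8 — holds.

Invalid. Robotics and Statistics share students.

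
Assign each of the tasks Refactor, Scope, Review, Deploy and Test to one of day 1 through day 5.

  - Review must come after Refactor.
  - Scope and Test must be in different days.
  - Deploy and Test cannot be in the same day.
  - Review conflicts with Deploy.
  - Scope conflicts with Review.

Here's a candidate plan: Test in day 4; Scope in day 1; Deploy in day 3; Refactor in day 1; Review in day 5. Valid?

Deploy and Test cannot be in the same day — holds.
Scope and Test must be in different days — holds.
Scope conflicts with Review — holds.
Review must come after Refactor — holds.
Review conflicts with Deploy — holds.

Valid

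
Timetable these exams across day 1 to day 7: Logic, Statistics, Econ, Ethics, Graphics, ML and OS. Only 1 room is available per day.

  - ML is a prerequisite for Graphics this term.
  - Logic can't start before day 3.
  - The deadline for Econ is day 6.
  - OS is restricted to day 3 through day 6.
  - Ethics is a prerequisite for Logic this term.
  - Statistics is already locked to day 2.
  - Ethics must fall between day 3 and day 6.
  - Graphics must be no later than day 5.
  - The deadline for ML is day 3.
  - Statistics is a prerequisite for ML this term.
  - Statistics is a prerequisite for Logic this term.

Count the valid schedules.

4

Enumerating: Graphics=day 5; Econ=day 1; OS=day 6; Statistics=day 2; ML=day 3; Logic=day 7; Ethics=day 4 | Graphics in day 4, Statistics in day 2, Ethics in day 5, OS in day 6, Econ in day 1, ML in day 3, Logic in day 7 | OS=day 4, Econ=day 1, Graphics=day 5, Ethics=day 6, Logic=day 7, ML=day 3, Statistics=day 2 | Statistics in day 2; Econ in day 1; Logic in day 7; Ethics in day 6; ML in day 3; OS in day 5; Graphics in day 4.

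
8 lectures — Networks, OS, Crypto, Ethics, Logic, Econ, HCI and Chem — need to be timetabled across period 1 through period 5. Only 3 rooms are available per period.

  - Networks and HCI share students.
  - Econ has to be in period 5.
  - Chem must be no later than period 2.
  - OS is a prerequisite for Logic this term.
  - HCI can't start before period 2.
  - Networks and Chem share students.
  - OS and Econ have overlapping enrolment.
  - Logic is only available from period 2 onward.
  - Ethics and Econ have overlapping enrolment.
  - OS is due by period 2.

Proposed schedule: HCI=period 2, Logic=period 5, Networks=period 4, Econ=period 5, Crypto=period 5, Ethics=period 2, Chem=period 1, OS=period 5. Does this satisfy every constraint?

Logic is only available from period 2 onward — holds.
HCI can't start before period 2 — holds.
Ethics and Econ have overlapping enrolment — holds.
OS is a prerequisite for Logic this term — violated.
Chem must be no later than period 2 — holds.
OS is due by period 2 — violated.
Econ has to be in period 5 — holds.
Networks and Chem share students — holds.
OS and Econ have overlapping enrolment — violated.
Only 3 rooms are available per period — violated.
Networks and HCI share students — holds.

Invalid. Only 3 rooms are available per period.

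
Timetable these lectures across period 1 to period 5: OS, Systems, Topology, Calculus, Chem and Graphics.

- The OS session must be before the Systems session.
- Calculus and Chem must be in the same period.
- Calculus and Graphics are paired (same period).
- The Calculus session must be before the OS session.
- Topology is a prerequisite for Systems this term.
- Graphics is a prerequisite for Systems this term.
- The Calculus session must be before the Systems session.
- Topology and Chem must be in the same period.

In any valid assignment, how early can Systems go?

period 3

Precedence pushes Systems to at least period 3.
Systems at period 3 is achievable: Graphics in period 1; Topology in period 1; Calculus in period 1; Systems in period 3; Chem in period 1; OS in period 2.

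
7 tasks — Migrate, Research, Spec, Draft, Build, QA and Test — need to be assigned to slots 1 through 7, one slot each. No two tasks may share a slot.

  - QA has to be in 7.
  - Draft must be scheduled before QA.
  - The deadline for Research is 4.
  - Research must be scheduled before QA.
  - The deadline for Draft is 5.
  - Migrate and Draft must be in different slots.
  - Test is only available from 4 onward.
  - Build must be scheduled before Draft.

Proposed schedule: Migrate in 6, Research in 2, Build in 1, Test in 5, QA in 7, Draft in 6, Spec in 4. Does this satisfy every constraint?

Build must be scheduled before Draft — holds.
Test is only available from 4 onward — holds.
No two tasks may share a slot — violated.
QA has to be in 7 — holds.
Migrate and Draft must be in different slots — violated.
The deadline for Draft is 5 — violated.
Draft must be scheduled before QA — holds.
Research must be scheduled before QA — holds.
The deadline for Research is 4 — holds.

No. The deadline for Draft is 5 is not satisfied.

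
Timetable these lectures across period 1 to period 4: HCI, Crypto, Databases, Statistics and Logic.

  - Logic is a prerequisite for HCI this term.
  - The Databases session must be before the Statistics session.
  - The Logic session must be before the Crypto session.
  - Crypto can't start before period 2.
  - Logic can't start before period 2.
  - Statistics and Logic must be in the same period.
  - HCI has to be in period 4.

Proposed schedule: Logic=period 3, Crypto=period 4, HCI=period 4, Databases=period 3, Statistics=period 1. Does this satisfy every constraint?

The Databases session must be before the Statistics session — violated.
Logic can't start before period 2 — holds.
Crypto can't start before period 2 — holds.
Statistics and Logic must be in the same period — violated.
The Logic session must be before the Crypto session — holds.
Logic is a prerequisite for HCI this term — holds.
HCI has to be in period 4 — holds.

No — it violates: The Databases session must be before the Statistics session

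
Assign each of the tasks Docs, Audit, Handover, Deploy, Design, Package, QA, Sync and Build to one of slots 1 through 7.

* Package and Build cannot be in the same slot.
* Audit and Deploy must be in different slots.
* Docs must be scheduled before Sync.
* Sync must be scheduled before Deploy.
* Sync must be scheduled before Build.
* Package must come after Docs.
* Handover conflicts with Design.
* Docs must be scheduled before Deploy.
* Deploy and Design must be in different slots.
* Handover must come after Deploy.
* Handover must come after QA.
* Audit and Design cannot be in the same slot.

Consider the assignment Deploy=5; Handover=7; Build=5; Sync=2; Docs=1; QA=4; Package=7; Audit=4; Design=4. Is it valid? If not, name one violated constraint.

No — it violates: Audit and Design cannot be in the same slot

Handover conflicts with Design — holds.
Handover must come after QA — holds.
Deploy and Design must be in different slots — holds.
Docs must be scheduled before Sync — holds.
Package must come after Docs — holds.
Handover must come after Deploy — holds.
Sync must be scheduled before Deploy — holds.
Sync must be scheduled before Build — holds.
Audit and Deploy must be in different slots — holds.
Audit and Design cannot be in the same slot — violated.
Docs must be scheduled before Deploy — holds.
Package and Build cannot be in the same slot — holds.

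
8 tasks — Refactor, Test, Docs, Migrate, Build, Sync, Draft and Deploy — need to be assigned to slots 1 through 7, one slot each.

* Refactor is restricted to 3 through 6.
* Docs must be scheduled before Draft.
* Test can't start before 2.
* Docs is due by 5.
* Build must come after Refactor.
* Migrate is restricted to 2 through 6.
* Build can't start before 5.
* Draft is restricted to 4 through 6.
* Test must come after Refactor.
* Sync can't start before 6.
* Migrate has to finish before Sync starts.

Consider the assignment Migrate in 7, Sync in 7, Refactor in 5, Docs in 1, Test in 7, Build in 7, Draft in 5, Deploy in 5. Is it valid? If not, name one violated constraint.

Docs is due by 5 — holds.
Sync can't start before 6 — holds.
Migrate has to finish before Sync starts — violated.
Build can't start before 5 — holds.
Build must come after Refactor — holds.
Test must come after Refactor — holds.
Draft is restricted to 4 through 6 — holds.
Migrate is restricted to 2 through 6 — violated.
Test can't start before 2 — holds.
Docs must be scheduled before Draft — holds.
Refactor is restricted to 3 through 6 — holds.

Invalid. Migrate is restricted to 2 through 6.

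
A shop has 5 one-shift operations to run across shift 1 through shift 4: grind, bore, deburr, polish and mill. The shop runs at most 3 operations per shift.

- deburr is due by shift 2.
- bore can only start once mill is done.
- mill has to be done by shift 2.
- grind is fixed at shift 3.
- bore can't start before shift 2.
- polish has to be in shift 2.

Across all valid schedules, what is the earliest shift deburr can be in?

shift 1

Deburr's own window allows nothing later than shift 2.
deburr at shift 1 is achievable: polish -> shift 2; deburr -> shift 1; bore -> shift 2; grind -> shift 3; mill -> shift 1.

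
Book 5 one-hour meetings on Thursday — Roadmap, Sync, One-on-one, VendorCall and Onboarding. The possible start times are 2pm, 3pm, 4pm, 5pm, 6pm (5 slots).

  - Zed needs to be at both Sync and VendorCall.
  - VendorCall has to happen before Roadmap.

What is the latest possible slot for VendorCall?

Downstream work caps VendorCall at 5pm.
VendorCall at 5pm is achievable: One-on-one in 2pm; VendorCall in 5pm; Roadmap in 6pm; Sync in 2pm; Onboarding in 2pm.

5pm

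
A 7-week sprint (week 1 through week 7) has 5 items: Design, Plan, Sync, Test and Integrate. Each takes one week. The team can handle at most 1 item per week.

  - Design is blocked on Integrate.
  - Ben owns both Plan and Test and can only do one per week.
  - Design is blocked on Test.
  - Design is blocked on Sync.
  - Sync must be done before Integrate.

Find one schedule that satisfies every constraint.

Design -> week 4, Sync -> week 1, Integrate -> week 2, Test -> week 3, Plan -> week 5

Checking: Test(week 3) before Design(week 4); Sync(week 1) before Integrate(week 2); Integrate(week 2) before Design(week 4); Sync(week 1) before Design(week 4); Plan(week 5) != Test(week 3); max 1 per week (cap 1).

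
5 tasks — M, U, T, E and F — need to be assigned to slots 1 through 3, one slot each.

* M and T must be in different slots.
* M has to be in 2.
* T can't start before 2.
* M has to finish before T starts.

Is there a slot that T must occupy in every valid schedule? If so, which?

T's window is 2–3.
M is fixed at 2, and T can't share a slot with M.
So T must be 3.

3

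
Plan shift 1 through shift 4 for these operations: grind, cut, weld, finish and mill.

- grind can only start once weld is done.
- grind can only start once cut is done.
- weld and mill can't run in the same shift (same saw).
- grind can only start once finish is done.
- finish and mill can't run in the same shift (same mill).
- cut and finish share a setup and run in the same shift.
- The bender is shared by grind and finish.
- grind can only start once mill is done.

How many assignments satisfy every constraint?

Splitting on grind: it can be shift 3 (2), shift 4 (12). Listing each branch's schedules as (cut, weld, finish, mill) by shift number:
grind=shift 3: (1,1,1,2) (2,2,2,1) — 2.
grind=shift 4: (1,1,1,2) (1,1,1,3) (1,2,1,3) (1,3,1,2) (2,1,2,3) (2,2,2,1) (2,2,2,3) (2,3,2,1) (3,1,3,2) (3,2,3,1) (3,3,3,1) (3,3,3,2) — 12.
Summing: 2 + 12 = 14.

14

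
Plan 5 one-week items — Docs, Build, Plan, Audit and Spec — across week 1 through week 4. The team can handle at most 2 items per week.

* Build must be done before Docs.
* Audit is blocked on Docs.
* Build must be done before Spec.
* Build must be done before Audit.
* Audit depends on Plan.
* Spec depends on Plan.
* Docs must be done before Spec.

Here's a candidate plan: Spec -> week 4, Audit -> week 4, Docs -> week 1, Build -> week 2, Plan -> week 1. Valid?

Invalid. Build must be done before Docs.

Audit depends on Plan — holds.
Build must be done before Docs — violated.
The team can handle at most 2 items per week — holds.
Build must be done before Audit — holds.
Spec depends on Plan — holds.
Build must be done before Spec — holds.
Docs must be done before Spec — holds.
Audit is blocked on Docs — holds.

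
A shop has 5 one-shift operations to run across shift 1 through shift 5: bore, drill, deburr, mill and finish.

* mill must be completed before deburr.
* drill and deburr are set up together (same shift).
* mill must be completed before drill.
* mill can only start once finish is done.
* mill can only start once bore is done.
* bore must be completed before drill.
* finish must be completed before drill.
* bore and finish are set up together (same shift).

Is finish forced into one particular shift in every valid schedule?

No

finish can be shift 1 (e.g. deburr in shift 3; finish in shift 1; drill in shift 3; mill in shift 2; bore in shift 1) or shift 2 (e.g. deburr=shift 4, drill=shift 4, finish=shift 2, bore=shift 2, mill=shift 3).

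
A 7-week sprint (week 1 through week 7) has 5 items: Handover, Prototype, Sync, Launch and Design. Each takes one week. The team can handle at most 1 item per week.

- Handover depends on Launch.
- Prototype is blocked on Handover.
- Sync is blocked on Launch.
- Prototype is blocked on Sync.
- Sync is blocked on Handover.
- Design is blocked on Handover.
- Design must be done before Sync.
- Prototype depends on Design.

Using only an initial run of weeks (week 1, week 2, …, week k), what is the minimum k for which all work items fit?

The precedence chain requires at least 5 distinct weeks.
With at most 1 per week and 5 work items, at least 5 weeks are needed.
5 works (last occupied week: week 5): for example Sync=week 4; Design=week 3; Prototype=week 5; Handover=week 2; Launch=week 1.

5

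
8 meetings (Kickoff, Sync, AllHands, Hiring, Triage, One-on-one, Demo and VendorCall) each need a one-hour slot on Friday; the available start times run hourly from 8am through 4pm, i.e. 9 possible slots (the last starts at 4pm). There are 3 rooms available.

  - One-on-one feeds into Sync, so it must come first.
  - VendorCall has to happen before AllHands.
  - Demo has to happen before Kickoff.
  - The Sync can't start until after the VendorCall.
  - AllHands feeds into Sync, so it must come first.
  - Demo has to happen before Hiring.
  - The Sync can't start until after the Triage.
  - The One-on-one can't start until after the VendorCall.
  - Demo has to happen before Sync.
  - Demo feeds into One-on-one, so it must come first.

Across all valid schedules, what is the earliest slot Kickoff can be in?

9am

Precedence pushes Kickoff to at least 9am.
Kickoff at 9am is achievable: AllHands -> 9am, One-on-one -> 9am, Hiring -> 10am, Triage -> 8am, Kickoff -> 9am, Demo -> 8am, Sync -> 10am, VendorCall -> 8am.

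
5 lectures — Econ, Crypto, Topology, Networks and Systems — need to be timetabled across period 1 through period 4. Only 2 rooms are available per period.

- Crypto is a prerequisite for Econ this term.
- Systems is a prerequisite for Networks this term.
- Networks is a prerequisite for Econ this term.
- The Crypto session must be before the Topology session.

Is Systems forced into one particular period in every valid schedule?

Systems can be period 1 (e.g. Topology in period 2; Systems in period 1; Econ in period 3; Networks in period 2; Crypto in period 1) or period 2 (e.g. Networks=period 3; Crypto=period 1; Econ=period 4; Systems=period 2; Topology=period 2).

No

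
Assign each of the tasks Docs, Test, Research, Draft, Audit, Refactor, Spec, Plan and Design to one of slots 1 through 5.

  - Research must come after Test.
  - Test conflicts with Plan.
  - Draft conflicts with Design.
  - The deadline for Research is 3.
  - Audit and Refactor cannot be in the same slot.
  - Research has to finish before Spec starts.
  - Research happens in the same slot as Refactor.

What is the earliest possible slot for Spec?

3

Precedence pushes Spec to at least 3.
Spec at 3 is achievable: Test=1; Draft=1; Audit=1; Research=2; Refactor=2; Spec=3; Plan=2; Docs=1; Design=2.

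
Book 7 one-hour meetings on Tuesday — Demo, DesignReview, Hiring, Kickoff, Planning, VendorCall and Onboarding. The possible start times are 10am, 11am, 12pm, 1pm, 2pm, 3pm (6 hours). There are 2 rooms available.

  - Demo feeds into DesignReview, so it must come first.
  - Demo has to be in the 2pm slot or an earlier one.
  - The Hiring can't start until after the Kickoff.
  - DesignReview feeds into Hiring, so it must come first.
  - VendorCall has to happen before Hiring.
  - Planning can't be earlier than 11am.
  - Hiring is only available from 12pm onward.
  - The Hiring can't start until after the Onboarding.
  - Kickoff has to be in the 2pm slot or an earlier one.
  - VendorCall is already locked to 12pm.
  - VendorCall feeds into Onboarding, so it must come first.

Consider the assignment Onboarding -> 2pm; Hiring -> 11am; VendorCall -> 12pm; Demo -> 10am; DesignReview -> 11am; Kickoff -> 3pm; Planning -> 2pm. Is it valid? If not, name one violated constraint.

The Hiring can't start until after the Onboarding — violated.
Demo has to be in the 2pm slot or an earlier one — holds.
Kickoff has to be in the 2pm slot or an earlier one — violated.
VendorCall feeds into Onboarding, so it must come first — holds.
VendorCall is already locked to 12pm — holds.
The Hiring can't start until after the Kickoff — violated.
Demo feeds into DesignReview, so it must come first — holds.
There are 2 rooms available — holds.
DesignReview feeds into Hiring, so it must come first — violated.
Hiring is only available from 12pm onward — violated.
Planning can't be earlier than 11am — holds.
VendorCall has to happen before Hiring — violated.

No. The Hiring can't start until after the Kickoff is not satisfied.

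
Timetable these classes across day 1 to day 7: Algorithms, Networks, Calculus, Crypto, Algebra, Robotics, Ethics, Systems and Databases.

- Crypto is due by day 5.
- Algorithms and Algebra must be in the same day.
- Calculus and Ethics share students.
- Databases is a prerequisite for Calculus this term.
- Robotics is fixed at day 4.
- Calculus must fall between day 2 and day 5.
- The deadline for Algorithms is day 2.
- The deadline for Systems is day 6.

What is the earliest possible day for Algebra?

Algebra must be in the same day as Algorithms, which can't be after day 2, so Algebra is at most day 2.
Algebra at day 1 is achievable: Algebra in day 1, Networks in day 1, Robotics in day 4, Algorithms in day 1, Systems in day 1, Calculus in day 2, Databases in day 1, Crypto in day 1, Ethics in day 1.

day 1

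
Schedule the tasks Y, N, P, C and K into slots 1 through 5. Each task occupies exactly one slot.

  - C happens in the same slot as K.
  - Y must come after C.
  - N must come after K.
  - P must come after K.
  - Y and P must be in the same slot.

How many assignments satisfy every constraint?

30

Splitting on Y: it can be 2 (4), 3 (7), 4 (9), 5 (10). Listing each branch's schedules as (N, P, C, K):
Y=2: (2,2,1,1) (3,2,1,1) (4,2,1,1) (5,2,1,1) — 4.
Y=3: (2,3,1,1) (3,3,1,1) (3,3,2,2) (4,3,1,1) (4,3,2,2) (5,3,1,1) (5,3,2,2) — 7.
Y=4: (2,4,1,1) (3,4,1,1) (3,4,2,2) (4,4,1,1) (4,4,2,2) (4,4,3,3) (5,4,1,1) (5,4,2,2) (5,4,3,3) — 9.
Y=5: (2,5,1,1) (3,5,1,1) (3,5,2,2) (4,5,1,1) (4,5,2,2) (4,5,3,3) (5,5,1,1) (5,5,2,2) (5,5,3,3) (5,5,4,4) — 10.
Summing: 4 + 7 + 9 + 10 = 30.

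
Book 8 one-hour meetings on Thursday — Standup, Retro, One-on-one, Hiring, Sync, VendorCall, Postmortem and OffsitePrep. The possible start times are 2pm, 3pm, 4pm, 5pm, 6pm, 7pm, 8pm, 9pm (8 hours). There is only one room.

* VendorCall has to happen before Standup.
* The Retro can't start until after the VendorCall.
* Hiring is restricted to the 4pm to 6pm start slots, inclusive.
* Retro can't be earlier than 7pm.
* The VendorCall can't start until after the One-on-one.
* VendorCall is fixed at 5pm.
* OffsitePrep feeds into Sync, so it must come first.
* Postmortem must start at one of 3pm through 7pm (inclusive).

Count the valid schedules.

Splitting on Standup: it can be 6pm (7), 7pm (14), 8pm (19), 9pm (19). Listing each branch's schedules as (Retro, One-on-one, Hiring, Sync, VendorCall, Postmortem, OffsitePrep):
Standup=6pm: (7pm,2pm,4pm,9pm,5pm,3pm,8pm) (8pm,2pm,4pm,9pm,5pm,3pm,7pm) (8pm,2pm,4pm,9pm,5pm,7pm,3pm) (8pm,3pm,4pm,9pm,5pm,7pm,2pm) (9pm,2pm,4pm,8pm,5pm,3pm,7pm) (9pm,2pm,4pm,8pm,5pm,7pm,3pm) (9pm,3pm,4pm,8pm,5pm,7pm,2pm) — 7.
Standup=7pm: (8pm,2pm,4pm,9pm,5pm,3pm,6pm) (8pm,2pm,4pm,9pm,5pm,6pm,3pm) (8pm,2pm,6pm,9pm,5pm,3pm,4pm) (8pm,2pm,6pm,9pm,5pm,4pm,3pm) (8pm,3pm,4pm,9pm,5pm,6pm,2pm) (8pm,3pm,6pm,9pm,5pm,4pm,2pm) (8pm,4pm,6pm,9pm,5pm,3pm,2pm) (9pm,2pm,4pm,8pm,5pm,3pm,6pm) (9pm,2pm,4pm,8pm,5pm,6pm,3pm) (9pm,2pm,6pm,8pm,5pm,3pm,4pm) (9pm,2pm,6pm,8pm,5pm,4pm,3pm) (9pm,3pm,4pm,8pm,5pm,6pm,2pm) (9pm,3pm,6pm,8pm,5pm,4pm,2pm) (9pm,4pm,6pm,8pm,5pm,3pm,2pm) — 14.
Standup=8pm: (7pm,2pm,4pm,9pm,5pm,3pm,6pm) (7pm,2pm,4pm,9pm,5pm,6pm,3pm) (7pm,2pm,6pm,9pm,5pm,3pm,4pm) (7pm,2pm,6pm,9pm,5pm,4pm,3pm) (7pm,3pm,4pm,9pm,5pm,6pm,2pm) (7pm,3pm,6pm,9pm,5pm,4pm,2pm) (7pm,4pm,6pm,9pm,5pm,3pm,2pm) (9pm,2pm,4pm,6pm,5pm,7pm,3pm) (9pm,2pm,4pm,7pm,5pm,3pm,6pm) (9pm,2pm,4pm,7pm,5pm,6pm,3pm) (9pm,2pm,6pm,4pm,5pm,7pm,3pm) (9pm,2pm,6pm,7pm,5pm,3pm,4pm) (9pm,2pm,6pm,7pm,5pm,4pm,3pm) (9pm,3pm,4pm,6pm,5pm,7pm,2pm) (9pm,3pm,4pm,7pm,5pm,6pm,2pm) (9pm,3pm,6pm,4pm,5pm,7pm,2pm) (9pm,3pm,6pm,7pm,5pm,4pm,2pm) (9pm,4pm,6pm,3pm,5pm,7pm,2pm) (9pm,4pm,6pm,7pm,5pm,3pm,2pm) — 19.
Standup=9pm: (7pm,2pm,4pm,8pm,5pm,3pm,6pm) (7pm,2pm,4pm,8pm,5pm,6pm,3pm) (7pm,2pm,6pm,8pm,5pm,3pm,4pm) (7pm,2pm,6pm,8pm,5pm,4pm,3pm) (7pm,3pm,4pm,8pm,5pm,6pm,2pm) (7pm,3pm,6pm,8pm,5pm,4pm,2pm) (7pm,4pm,6pm,8pm,5pm,3pm,2pm) (8pm,2pm,4pm,6pm,5pm,7pm,3pm) (8pm,2pm,4pm,7pm,5pm,3pm,6pm) (8pm,2pm,4pm,7pm,5pm,6pm,3pm) (8pm,2pm,6pm,4pm,5pm,7pm,3pm) (8pm,2pm,6pm,7pm,5pm,3pm,4pm) (8pm,2pm,6pm,7pm,5pm,4pm,3pm) (8pm,3pm,4pm,6pm,5pm,7pm,2pm) (8pm,3pm,4pm,7pm,5pm,6pm,2pm) (8pm,3pm,6pm,4pm,5pm,7pm,2pm) (8pm,3pm,6pm,7pm,5pm,4pm,2pm) (8pm,4pm,6pm,3pm,5pm,7pm,2pm) (8pm,4pm,6pm,7pm,5pm,3pm,2pm) — 19.
Summing: 7 + 14 + 19 + 19 = 59.

59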